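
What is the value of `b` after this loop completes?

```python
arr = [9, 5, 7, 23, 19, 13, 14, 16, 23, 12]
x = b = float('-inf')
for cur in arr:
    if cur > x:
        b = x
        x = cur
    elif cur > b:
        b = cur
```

Second largest (with repeats) in [9, 5, 7, 23, 19, 13, 14, 16, 23, 12]
`b` takes the values: -inf → 5 → 7 → 9 → 19 → 23

Answer: 23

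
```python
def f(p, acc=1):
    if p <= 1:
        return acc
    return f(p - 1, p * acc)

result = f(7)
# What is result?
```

Accumulator trace (n, acc): (7, 1) -> (6, 7) -> (5, 42) -> (4, 210) -> (3, 840) -> (2, 2520) -> (1, 5040) -> return 5040

Answer: 5040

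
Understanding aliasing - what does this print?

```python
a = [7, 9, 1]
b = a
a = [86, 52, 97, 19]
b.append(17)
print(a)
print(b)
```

Key concept: rebinding vs mutation: a is rebound to a new list, b still points at the original.
Step by step:
`a = [7, 9, 1]` → a = [7, 9, 1]
`b = a` → b = [7, 9, 1] (same object as a)
`a = [86, 52, 97, 19]` → a = [86, 52, 97, 19]
`b.append(17)` → b = [7, 9, 1, 17]
`print(a)` → prints [86, 52, 97, 19]
`print(b)` → prints [7, 9, 1, 17]

Answer:
[86, 52, 97, 19]
[7, 9, 1, 17]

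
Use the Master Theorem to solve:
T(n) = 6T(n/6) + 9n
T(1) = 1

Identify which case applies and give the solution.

a=6, b=6, f(n)=9n. log_6(6) = 1. Since c=1 = 1, Case 2 applies: T(n) = Θ(n^log_b(a) · log n) = O(n log n).

Answer: O(n log n) - Case 2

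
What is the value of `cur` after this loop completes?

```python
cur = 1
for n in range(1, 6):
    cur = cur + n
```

Start at 1, add 1 through 5
`cur` takes the values: 1 → 2 → 4 → 7 → 11 → 16

Answer: 16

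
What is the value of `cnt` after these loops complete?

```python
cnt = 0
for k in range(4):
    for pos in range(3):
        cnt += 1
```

4 * 3 = 12
`cnt` takes the values: 0 → 1 → 2 → 3 → 4 → 5 → 6 → 7 → 8 → 9 → 10 → 11 → 12

Answer: 12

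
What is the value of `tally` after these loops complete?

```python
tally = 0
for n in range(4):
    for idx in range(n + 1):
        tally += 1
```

Triangle: 1 + 2 + ... + 4
`tally` takes the values: 0 → 1 → 2 → 3 → 4 → 5 → 6 → 7 → 8 → 9 → 10

Answer: 10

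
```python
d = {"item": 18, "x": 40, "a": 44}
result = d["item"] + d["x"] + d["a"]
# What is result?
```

Trace:
`d = {"item": 18, "x": 40, "a": 44}` → d = {'item': 18, 'x': 40, 'a': 44}
`result = d["item"] + d["x"] + d["a"]` → result = 102
So result = 102

Answer: 102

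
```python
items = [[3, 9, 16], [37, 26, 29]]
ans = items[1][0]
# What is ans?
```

Trace:
`items = [[3, 9, 16], [37, 26, 29]]` → items = [[3, 9, 16], [37, 26, 29]]
`ans = items[1][0]` → ans = 37
So ans = 37

Answer: 37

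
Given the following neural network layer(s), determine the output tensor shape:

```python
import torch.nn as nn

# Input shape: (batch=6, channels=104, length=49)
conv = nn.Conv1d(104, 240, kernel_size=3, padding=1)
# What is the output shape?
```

Input: (6, 104, 49) -> Output: (6, 240, 49)

Answer: (6, 240, 49)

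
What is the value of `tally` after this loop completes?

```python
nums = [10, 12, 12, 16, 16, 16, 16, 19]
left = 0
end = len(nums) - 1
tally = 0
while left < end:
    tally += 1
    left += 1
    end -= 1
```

Iterations until pointers meet (list length 8)
`tally` takes the values: 0 → 1 → 2 → 3 → 4

Answer: 4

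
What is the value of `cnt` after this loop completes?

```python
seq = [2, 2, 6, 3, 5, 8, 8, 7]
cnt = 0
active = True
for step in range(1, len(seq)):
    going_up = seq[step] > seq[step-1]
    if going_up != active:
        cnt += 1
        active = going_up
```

Count direction changes in [2, 2, 6, 3, 5, 8, 8, 7]
`cnt` takes the values: 0 → 1 → 2 → 3 → 4 → 5

Answer: 5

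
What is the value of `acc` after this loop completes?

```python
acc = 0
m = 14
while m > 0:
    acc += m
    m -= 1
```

Sum 14 down to 1
`acc` takes the values: 0 → 14 → 27 → 39 → 50 → 60 → 69 → 77 → 84 → 90 → 95 → 99 → 102 → 104 → 105

Answer: 105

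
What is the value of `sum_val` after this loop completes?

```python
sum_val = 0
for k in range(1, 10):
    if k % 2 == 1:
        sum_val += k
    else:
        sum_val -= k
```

Add odd, subtract even
`sum_val` takes the values: 0 → 1 → -1 → 2 → -2 → 3 → -3 → 4 → -4 → 5

Answer: 5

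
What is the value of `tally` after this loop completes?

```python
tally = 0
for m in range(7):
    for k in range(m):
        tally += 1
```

Triangle number: 0+1+2+...+6
`tally` takes the values: 0 → 1 → 2 → 3 → 4 → 5 → 6 → 7 → 8 → 9 → 10 → 11 → 12 → 13 → 14 → 15 → 16 → 17 → 18 → 19 → 20 → 21

Answer: 21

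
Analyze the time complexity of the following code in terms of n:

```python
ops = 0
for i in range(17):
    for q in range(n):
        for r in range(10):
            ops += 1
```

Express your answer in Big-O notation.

Each loop level contributes: 1 × n × 1. Multiplying the contributions gives O(n).

Answer: O(n)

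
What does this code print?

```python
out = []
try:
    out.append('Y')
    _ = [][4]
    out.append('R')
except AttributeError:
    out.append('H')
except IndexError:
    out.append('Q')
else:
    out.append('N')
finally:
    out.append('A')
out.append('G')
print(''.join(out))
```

Execution trace: 'Y' (try body) → 'Q' (except IndexError) → 'A' (finally) → 'G' (after the try/except). Output: YQAG

Answer: YQAG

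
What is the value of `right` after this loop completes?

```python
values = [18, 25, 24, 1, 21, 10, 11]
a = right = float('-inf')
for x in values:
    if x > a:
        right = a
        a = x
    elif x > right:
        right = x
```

Second largest (with repeats) in [18, 25, 24, 1, 21, 10, 11]
`right` takes the values: -inf → 18 → 24

Answer: 24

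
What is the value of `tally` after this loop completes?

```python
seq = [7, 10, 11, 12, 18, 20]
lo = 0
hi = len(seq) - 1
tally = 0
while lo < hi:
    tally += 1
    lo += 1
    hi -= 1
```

Iterations until pointers meet (list length 6)
`tally` takes the values: 0 → 1 → 2 → 3

Answer: 3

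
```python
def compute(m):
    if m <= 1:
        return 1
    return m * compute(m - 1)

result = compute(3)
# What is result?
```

compute(3) = 3 * 2 * 1 = 6

Answer: 6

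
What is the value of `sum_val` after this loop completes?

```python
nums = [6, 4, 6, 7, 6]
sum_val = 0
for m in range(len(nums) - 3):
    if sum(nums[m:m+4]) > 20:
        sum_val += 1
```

Count windows with sum > 20
`sum_val` takes the values: 0 → 1 → 2

Answer: 2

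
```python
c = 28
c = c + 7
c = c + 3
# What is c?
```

Trace:
`c = 28` → c = 28
`c = c + 7` → c = 35
`c = c + 3` → c = 38
So c = 38

Answer: 38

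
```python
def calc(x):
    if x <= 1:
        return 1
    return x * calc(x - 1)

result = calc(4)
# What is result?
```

calc(4) = 4 * 3 * 2 * 1 = 24

Answer: 24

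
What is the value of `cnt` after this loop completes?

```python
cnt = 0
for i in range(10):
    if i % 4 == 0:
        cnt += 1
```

Count numbers divisible by 4 in range(10)
`cnt` takes the values: 0 → 1 → 2 → 3

Answer: 3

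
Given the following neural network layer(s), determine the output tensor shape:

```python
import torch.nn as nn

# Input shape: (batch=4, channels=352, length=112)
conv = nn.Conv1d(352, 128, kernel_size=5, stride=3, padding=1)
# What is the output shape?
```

Input: (4, 352, 112) -> Output: (4, 128, 37)

Answer: (4, 128, 37)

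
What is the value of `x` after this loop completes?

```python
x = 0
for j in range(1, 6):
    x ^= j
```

XOR of 1 to 5
`x` takes the values: 0 → 1 → 3 → 0 → 4 → 1

Answer: 1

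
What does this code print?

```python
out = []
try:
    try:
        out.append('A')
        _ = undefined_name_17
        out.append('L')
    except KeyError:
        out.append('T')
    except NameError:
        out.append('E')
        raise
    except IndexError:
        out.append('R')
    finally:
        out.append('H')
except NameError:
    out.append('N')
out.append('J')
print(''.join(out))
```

Execution trace: 'A' (inner try body) → 'E' (inner except NameError) → 'H' (inner finally) → 'N' (outer except NameError) → 'J' (after the try/except). Output: AEHNJ

Answer: AEHNJ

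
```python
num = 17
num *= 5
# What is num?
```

Trace:
`num = 17` → num = 17
`num *= 5` → num = 85
So num = 85

Answer: 85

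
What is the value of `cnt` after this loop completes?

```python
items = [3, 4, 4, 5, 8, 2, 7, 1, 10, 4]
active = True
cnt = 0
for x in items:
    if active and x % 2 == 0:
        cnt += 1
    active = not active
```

Count even values at even positions
`cnt` takes the values: 0 → 1 → 2 → 3

Answer: 3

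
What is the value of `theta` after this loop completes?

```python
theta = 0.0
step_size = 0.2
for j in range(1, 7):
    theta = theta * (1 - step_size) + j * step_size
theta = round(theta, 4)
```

Moving average with lr=0.2
`theta` takes the values: 0.0 → 0.2 → 0.56 → 1.048 → 1.6384 → 2.31072 → 3.048576 → 3.0486

Answer: 3.0486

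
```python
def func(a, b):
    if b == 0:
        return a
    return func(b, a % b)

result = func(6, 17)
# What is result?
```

func(6, 17) -> func(17, 6) -> func(6, 5) -> func(5, 1) -> func(1, 0) -> 1

Answer: 1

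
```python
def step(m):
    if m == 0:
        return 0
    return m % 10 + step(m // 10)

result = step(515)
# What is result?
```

Sum of digits of 515: 5 + 1 + 5 = 11

Answer: 11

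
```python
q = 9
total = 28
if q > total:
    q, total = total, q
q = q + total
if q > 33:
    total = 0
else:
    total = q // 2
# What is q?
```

Trace:
`q = 9` → q = 9
`total = 28` → total = 28
`if q > total: ...` → q > total is False → no variable changes
`q = q + total` → q = 37
`if q > 33: ...` → q > 33 is True → total = 0
So q = 37

Answer: 37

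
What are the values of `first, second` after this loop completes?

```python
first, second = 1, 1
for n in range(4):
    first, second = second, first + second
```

Fibonacci: after 4 iterations
`first, second` takes the values: (1, 1) → (1, 2) → (2, 3) → (3, 5) → (5, 8)

Answer: 5, 8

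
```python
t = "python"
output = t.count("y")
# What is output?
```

Trace:
`t = "python"` → t = 'python'
`output = t.count("y")` → output = 1
So output = 1

Answer: 1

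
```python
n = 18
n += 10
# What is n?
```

Trace:
`n = 18` → n = 18
`n += 10` → n = 28
So n = 28

Answer: 28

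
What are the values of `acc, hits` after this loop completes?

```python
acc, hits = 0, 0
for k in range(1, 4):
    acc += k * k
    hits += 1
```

Sum of squares and count
`acc, hits` takes the values: (0, 0) → (1, 0) → (1, 1) → (5, 1) → (5, 2) → (14, 2) → (14, 3)

Answer: 14, 3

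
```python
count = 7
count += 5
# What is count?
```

Trace:
`count = 7` → count = 7
`count += 5` → count = 12
So count = 12

Answer: 12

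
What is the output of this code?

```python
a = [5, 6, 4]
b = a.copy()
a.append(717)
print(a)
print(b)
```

Key concept: list.copy() creates independent copy.
Step by step:
`a = [5, 6, 4]` → a = [5, 6, 4]
`b = a.copy()` → b = [5, 6, 4]
`a.append(717)` → a = [5, 6, 4, 717]
`print(a)` → prints [5, 6, 4, 717]
`print(b)` → prints [5, 6, 4]

Answer:
[5, 6, 4, 717]
[5, 6, 4]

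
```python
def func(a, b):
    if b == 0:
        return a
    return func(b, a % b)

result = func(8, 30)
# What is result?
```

func(8, 30) -> func(30, 8) -> func(8, 6) -> func(6, 2) -> func(2, 0) -> 2

Answer: 2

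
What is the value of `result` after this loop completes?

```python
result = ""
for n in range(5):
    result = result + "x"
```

Repeat 'x' 5 times
`result` takes the values: "" → "x" → "xx" → "xxx" → "xxxx" → "xxxxx"

Answer: "xxxxx"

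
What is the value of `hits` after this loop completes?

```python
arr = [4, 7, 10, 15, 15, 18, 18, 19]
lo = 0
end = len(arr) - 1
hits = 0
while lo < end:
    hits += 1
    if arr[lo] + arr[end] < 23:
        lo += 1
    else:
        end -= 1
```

Steps to find pair summing to 23
`hits` takes the values: 0 → 1 → 2 → 3 → 4 → 5 → 6 → 7

Answer: 7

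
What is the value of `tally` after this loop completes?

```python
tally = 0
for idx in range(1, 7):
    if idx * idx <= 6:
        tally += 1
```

Count numbers where idx² ≤ 6
`tally` takes the values: 0 → 1 → 2

Answer: 2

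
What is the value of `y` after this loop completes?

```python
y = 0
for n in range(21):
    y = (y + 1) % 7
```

Increment mod 7, 21 times = 0
`y` takes the values: 0 → 1 → 2 → 3 → 4 → 5 → 6 → 0 → 1 → 2 → 3 → 4 → 5 → 6 → 0 → 1 → 2 → 3 → 4 → 5 → 6 → 0

Answer: 0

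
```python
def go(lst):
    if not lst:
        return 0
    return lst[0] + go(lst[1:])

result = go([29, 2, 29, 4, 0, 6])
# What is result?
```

29 + 2 + 29 + 4 + 0 + 6 + 0 = 70

Answer: 70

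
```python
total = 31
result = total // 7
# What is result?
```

Trace:
`total = 31` → total = 31
`result = total // 7` → result = 4
So result = 4

Answer: 4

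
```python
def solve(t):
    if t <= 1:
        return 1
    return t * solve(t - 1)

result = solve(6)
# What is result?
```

solve(6) = 6 * 5 * 4 * 3 * 2 * 1 = 720

Answer: 720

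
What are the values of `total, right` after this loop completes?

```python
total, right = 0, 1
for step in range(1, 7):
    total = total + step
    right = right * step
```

Sum and factorial of 1 to 6
`total, right` takes the values: (0, 1) → (1, 1) → (3, 1) → (3, 2) → (6, 2) → (6, 6) → (10, 6) → (10, 24) → (15, 24) → (15, 120) → (21, 120) → (21, 720)

Answer: 21, 720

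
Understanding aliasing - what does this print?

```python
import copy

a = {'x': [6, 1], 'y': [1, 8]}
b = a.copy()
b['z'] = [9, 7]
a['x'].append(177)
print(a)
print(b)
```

Key concept: shallow copy of dict with mutable values.
Step by step:
`a = {'x': [6, 1], 'y': [1, 8]}` → a = {'x': [6, 1], 'y': [1, 8]}
`b = a.copy()` → b = {'x': [6, 1], 'y': [1, 8]}
`b['z'] = [9, 7]` → b = {'x': [6, 1], 'y': [1, 8], 'z': [9, 7]}
`a['x'].append(177)` → a = {'x': [6, 1, 177], 'y': [1, 8]}; b = {'x': [6, 1, 177], 'y': [1, 8], 'z': [9, 7]}
`print(a)` → prints {'x': [6, 1, 177], 'y': [1, 8]}
`print(b)` → prints {'x': [6, 1, 177], 'y': [1, 8], 'z': [9, 7]}

Answer:
{'x': [6, 1, 177], 'y': [1, 8]}
{'x': [6, 1, 177], 'y': [1, 8], 'z': [9, 7]}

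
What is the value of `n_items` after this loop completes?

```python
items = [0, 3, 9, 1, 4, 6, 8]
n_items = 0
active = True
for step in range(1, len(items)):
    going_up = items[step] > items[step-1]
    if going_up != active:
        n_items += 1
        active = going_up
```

Count direction changes in [0, 3, 9, 1, 4, 6, 8]
`n_items` takes the values: 0 → 1 → 2

Answer: 2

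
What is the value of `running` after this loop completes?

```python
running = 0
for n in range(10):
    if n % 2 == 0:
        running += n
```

Sum of even numbers 0 to 9
`running` takes the values: 0 → 2 → 6 → 12 → 20

Answer: 20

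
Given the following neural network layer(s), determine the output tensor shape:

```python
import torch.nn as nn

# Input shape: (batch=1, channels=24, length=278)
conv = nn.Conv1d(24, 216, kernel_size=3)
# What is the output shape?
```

Input: (1, 24, 278) -> Output: (1, 216, 276)

Answer: (1, 216, 276)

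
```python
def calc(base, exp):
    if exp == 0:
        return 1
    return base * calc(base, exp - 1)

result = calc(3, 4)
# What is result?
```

calc(3, 4) = 3 * 3 * 3 * 3 = 81

Answer: 81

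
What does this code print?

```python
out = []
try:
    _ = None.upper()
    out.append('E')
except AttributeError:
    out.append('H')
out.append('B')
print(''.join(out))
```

Execution trace: 'H' (except AttributeError) → 'B' (after the try/except). Output: HB

Answer: HB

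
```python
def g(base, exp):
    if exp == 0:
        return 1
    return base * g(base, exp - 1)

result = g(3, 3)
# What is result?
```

g(3, 3) = 3 * 3 * 3 = 27

Answer: 27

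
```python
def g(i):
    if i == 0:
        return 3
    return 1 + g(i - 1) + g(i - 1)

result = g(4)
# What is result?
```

g(i) = 1 + 2·g(i-1), g(0)=3. Closed form: (3+1)·2^4 - 1 = 63.

Answer: 63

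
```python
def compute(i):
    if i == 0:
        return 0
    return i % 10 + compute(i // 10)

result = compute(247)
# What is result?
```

Sum of digits of 247: 7 + 4 + 2 = 13

Answer: 13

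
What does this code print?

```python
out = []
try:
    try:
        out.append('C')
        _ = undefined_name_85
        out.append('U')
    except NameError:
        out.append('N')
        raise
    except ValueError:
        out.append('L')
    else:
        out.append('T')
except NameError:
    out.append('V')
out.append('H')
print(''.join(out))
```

Execution trace: 'C' (inner try body) → 'N' (inner except NameError) → 'V' (outer except NameError) → 'H' (after the try/except). Output: CNVH

Answer: CNVH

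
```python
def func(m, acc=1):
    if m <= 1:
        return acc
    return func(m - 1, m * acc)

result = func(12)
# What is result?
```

Accumulator trace (n, acc): (12, 1) -> (11, 12) -> (10, 132) -> (9, 1320) -> (8, 11880) -> (7, 95040) -> (6, 665280) -> (5, 3991680) -> (4, 19958400) -> (3, 79833600) -> (2, 239500800) -> (1, 479001600) -> return 479001600

Answer: 479001600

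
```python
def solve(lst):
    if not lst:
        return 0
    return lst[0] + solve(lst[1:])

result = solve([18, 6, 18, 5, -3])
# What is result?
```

18 + 6 + 18 + 5 + (-3) + 0 = 44

Answer: 44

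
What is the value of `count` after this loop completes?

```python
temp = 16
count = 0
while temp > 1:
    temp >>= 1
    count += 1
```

Count right shifts until 1
`count` takes the values: 0 → 1 → 2 → 3 → 4

Answer: 4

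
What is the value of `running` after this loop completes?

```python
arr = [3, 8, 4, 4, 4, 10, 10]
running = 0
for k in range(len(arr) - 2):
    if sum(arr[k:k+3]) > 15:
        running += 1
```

Count windows with sum > 15
`running` takes the values: 0 → 1 → 2 → 3

Answer: 3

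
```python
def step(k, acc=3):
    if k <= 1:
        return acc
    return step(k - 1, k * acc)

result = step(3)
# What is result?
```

Accumulator trace (n, acc): (3, 3) -> (2, 9) -> (1, 18) -> return 18

Answer: 18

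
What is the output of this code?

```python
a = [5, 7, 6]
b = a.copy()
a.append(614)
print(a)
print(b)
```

Key concept: list.copy() creates independent copy.
Step by step:
`a = [5, 7, 6]` → a = [5, 7, 6]
`b = a.copy()` → b = [5, 7, 6]
`a.append(614)` → a = [5, 7, 6, 614]
`print(a)` → prints [5, 7, 6, 614]
`print(b)` → prints [5, 7, 6]

Answer:
[5, 7, 6, 614]
[5, 7, 6]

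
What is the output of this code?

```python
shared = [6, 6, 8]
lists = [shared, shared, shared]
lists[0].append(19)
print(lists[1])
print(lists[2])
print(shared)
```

Key concept: list of same reference.
Step by step:
`shared = [6, 6, 8]` → shared = [6, 6, 8]
`lists = [shared, shared, shared]` → lists = [[6, 6, 8], [6, 6, 8], [6, 6, 8]]
`lists[0].append(19)` → shared = [6, 6, 8, 19]; lists = [[6, 6, 8, 19], [6, 6, 8, 19], [6, 6, 8, 19]]
`print(lists[1])` → prints [6, 6, 8, 19]
`print(lists[2])` → prints [6, 6, 8, 19]
`print(shared)` → prints [6, 6, 8, 19]

Answer:
[6, 6, 8, 19]
[6, 6, 8, 19]
[6, 6, 8, 19]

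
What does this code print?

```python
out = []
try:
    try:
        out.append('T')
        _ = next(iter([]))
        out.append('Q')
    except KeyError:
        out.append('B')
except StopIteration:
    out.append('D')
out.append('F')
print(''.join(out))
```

Execution trace: 'T' (try body) → 'D' (outer except StopIteration) → 'F' (after the try/except). Output: TDF

Answer: TDF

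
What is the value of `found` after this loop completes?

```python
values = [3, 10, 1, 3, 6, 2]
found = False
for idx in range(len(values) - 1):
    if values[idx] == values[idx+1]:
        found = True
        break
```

Check consecutive duplicates in [3, 10, 1, 3, 6, 2]
`found` takes the values: False

Answer: False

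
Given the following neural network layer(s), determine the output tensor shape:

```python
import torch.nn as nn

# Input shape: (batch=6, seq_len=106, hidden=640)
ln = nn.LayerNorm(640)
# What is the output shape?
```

Input: (6, 106, 640) -> Output: (6, 106, 640)

Answer: (6, 106, 640)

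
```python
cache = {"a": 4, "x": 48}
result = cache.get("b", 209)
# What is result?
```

Trace:
`cache = {"a": 4, "x": 48}` → cache = {'a': 4, 'x': 48}
`result = cache.get("b", 209)` → result = 209
So result = 209

Answer: 209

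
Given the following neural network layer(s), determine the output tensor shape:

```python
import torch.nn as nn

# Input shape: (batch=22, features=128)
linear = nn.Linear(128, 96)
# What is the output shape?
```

Input: (22, 128) -> Output: (22, 96)

Answer: (22, 96)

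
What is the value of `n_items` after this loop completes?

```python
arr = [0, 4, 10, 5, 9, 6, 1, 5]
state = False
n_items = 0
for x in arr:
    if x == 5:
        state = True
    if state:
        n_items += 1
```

Count elements after first 5 in [0, 4, 10, 5, 9, 6, 1, 5]
`n_items` takes the values: 0 → 1 → 2 → 3 → 4 → 5

Answer: 5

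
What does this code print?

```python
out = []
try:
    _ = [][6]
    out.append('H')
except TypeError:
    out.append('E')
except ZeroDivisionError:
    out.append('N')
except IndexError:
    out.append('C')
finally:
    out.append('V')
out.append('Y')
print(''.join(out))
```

Execution trace: 'C' (except IndexError) → 'V' (finally) → 'Y' (after the try/except). Output: CVY

Answer: CVY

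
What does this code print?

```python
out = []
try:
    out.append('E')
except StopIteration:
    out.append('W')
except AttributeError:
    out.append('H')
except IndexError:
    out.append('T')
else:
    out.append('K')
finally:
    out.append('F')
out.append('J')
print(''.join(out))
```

Execution trace: 'E' (try body, no exception) → 'K' (else) → 'F' (finally) → 'J' (after the try/except). Output: EKFJ

Answer: EKFJ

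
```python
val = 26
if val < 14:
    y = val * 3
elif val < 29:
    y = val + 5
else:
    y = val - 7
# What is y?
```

Trace:
`val = 26` → val = 26
`if val < 14: ...` → val < 14 is False, val < 29 is True → y = 31
So y = 31

Answer: 31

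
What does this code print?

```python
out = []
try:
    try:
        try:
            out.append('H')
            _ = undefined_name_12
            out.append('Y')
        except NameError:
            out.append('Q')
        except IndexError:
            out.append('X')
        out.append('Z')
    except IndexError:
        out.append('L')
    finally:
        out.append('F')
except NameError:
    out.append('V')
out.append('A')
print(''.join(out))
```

Execution trace: 'H' (inner try body) → 'Q' (inner except NameError) → 'Z' (try body, no exception) → 'F' (finally) → 'A' (after the try/except). Output: HQZFA

Answer: HQZFA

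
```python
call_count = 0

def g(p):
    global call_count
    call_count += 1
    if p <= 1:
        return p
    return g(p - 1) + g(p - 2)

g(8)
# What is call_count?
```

Calls(p) = 1 + Calls(p-1) + Calls(p-2); Calls(0)=Calls(1)=1. For p=8 this gives 67.

Answer: 67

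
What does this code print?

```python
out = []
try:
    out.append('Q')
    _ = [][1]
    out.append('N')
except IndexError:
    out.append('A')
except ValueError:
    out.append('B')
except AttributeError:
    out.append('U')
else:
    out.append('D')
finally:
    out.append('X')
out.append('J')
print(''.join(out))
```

Execution trace: 'Q' (try body) → 'A' (except IndexError) → 'X' (finally) → 'J' (after the try/except). Output: QAXJ

Answer: QAXJ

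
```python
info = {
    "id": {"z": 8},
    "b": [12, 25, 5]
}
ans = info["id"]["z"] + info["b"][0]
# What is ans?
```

Trace:
`info = { ...` → info = {'id': {'z': 8}, 'b': [12, 25, 5]}
`ans = info["id"]["z"] + info["b"][0]` → ans = 20
So ans = 20

Answer: 20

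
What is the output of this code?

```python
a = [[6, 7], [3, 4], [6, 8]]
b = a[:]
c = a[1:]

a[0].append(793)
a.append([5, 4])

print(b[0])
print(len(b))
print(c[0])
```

Key concept: slice with nested mutation.
Step by step:
`a = [[6, 7], [3, 4], [6, 8]]` → a = [[6, 7], [3, 4], [6, 8]]
`b = a[:]` → b = [[6, 7], [3, 4], [6, 8]]
`c = a[1:]` → c = [[3, 4], [6, 8]]
`a[0].append(793)` → a = [[6, 7, 793], [3, 4], [6, 8]]; b = [[6, 7, 793], [3, 4], [6, 8]]
`a.append([5, 4])` → a = [[6, 7, 793], [3, 4], [6, 8], [5, 4]]
`print(b[0])` → prints [6, 7, 793]
`print(len(b))` → prints 3
`print(c[0])` → prints [3, 4]

Answer:
[6, 7, 793]
3
[3, 4]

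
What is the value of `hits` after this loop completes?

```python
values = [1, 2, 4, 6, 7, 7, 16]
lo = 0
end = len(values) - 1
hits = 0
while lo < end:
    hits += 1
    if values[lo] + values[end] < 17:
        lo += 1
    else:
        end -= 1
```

Steps to find pair summing to 17
`hits` takes the values: 0 → 1 → 2 → 3 → 4 → 5 → 6

Answer: 6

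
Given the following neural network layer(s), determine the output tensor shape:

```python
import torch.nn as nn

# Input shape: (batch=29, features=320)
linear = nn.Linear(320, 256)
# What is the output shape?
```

Input: (29, 320) -> Output: (29, 256)

Answer: (29, 256)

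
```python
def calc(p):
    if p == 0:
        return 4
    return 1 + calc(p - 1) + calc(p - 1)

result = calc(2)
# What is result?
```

calc(p) = 1 + 2·calc(p-1), calc(0)=4. Closed form: (4+1)·2^2 - 1 = 19.

Answer: 19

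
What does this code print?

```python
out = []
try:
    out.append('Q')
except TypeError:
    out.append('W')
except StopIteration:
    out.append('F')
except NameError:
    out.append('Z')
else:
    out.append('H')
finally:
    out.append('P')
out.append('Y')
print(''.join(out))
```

Execution trace: 'Q' (try body, no exception) → 'H' (else) → 'P' (finally) → 'Y' (after the try/except). Output: QHPY

Answer: QHPY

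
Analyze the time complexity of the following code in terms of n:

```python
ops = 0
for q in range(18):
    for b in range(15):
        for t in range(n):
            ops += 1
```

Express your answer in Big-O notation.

Each loop level contributes: 1 × 1 × n. Multiplying the contributions gives O(n).

Answer: O(n)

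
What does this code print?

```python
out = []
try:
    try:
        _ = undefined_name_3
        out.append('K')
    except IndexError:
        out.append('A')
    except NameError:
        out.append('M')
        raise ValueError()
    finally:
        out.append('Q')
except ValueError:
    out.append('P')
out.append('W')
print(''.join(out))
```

Execution trace: 'M' (inner except NameError) → 'Q' (inner finally) → 'P' (outer except ValueError) → 'W' (after the try/except). Output: MQPW

Answer: MQPW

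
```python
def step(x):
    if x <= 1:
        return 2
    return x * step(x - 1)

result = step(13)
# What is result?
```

step(13) = 13 * 12 * 11 * 10 * 9 * 8 * 7 * 6 * 5 * 4 * 3 * 2 * 2 = 12454041600

Answer: 12454041600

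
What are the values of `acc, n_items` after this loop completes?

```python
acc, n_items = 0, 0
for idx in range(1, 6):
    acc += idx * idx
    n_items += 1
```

Sum of squares and count
`acc, n_items` takes the values: (0, 0) → (1, 0) → (1, 1) → (5, 1) → (5, 2) → (14, 2) → (14, 3) → (30, 3) → (30, 4) → (55, 4) → (55, 5)

Answer: 55, 5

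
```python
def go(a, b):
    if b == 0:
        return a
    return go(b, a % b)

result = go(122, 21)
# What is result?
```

go(122, 21) -> go(21, 17) -> go(17, 4) -> go(4, 1) -> go(1, 0) -> 1

Answer: 1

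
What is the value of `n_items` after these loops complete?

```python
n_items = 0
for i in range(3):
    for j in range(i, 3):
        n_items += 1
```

Upper triangle: 3 + 2 + ... + 1
`n_items` takes the values: 0 → 1 → 2 → 3 → 4 → 5 → 6

Answer: 6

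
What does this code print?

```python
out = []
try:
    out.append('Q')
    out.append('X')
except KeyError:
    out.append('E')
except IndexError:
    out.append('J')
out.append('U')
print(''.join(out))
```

Execution trace: 'Q' (try body) → 'X' (try body, no exception) → 'U' (after the try/except). Output: QXU

Answer: QXU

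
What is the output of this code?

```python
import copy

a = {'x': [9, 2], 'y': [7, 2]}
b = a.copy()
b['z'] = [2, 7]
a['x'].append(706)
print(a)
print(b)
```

Key concept: shallow copy of dict with mutable values.
Step by step:
`a = {'x': [9, 2], 'y': [7, 2]}` → a = {'x': [9, 2], 'y': [7, 2]}
`b = a.copy()` → b = {'x': [9, 2], 'y': [7, 2]}
`b['z'] = [2, 7]` → b = {'x': [9, 2], 'y': [7, 2], 'z': [2, 7]}
`a['x'].append(706)` → a = {'x': [9, 2, 706], 'y': [7, 2]}; b = {'x': [9, 2, 706], 'y': [7, 2], 'z': [2, 7]}
`print(a)` → prints {'x': [9, 2, 706], 'y': [7, 2]}
`print(b)` → prints {'x': [9, 2, 706], 'y': [7, 2], 'z': [2, 7]}

Answer:
{'x': [9, 2, 706], 'y': [7, 2]}
{'x': [9, 2, 706], 'y': [7, 2], 'z': [2, 7]}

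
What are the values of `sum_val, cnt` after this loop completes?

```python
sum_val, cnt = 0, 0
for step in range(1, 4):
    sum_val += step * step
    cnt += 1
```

Sum of squares and count
`sum_val, cnt` takes the values: (0, 0) → (1, 0) → (1, 1) → (5, 1) → (5, 2) → (14, 2) → (14, 3)

Answer: 14, 3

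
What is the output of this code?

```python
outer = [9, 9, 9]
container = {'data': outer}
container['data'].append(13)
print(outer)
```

Key concept: dict holds reference to list.
Step by step:
`outer = [9, 9, 9]` → outer = [9, 9, 9]
`container = {'data': outer}` → container = {'data': [9, 9, 9]}
`container['data'].append(13)` → outer = [9, 9, 9, 13]; container = {'data': [9, 9, 9, 13]}
`print(outer)` → prints [9, 9, 9, 13]

Answer: [9, 9, 9, 13]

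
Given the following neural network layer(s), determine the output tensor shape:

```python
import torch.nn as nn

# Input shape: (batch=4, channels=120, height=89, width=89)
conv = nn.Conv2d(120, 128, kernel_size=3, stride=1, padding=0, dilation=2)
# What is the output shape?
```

Input: (4, 120, 89, 89) -> Output: (4, 128, 85, 85)

Answer: (4, 128, 85, 85)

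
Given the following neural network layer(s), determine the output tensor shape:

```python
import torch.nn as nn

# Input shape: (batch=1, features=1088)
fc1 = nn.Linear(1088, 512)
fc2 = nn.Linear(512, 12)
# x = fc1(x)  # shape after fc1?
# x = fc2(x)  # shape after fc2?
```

Input: (1, 1088) -> after fc1: (1, 512) -> Output: (1, 12)

Answer: (1, 12)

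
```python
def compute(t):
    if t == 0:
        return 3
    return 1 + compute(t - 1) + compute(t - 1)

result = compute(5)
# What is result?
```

compute(t) = 1 + 2·compute(t-1), compute(0)=3. Closed form: (3+1)·2^5 - 1 = 127.

Answer: 127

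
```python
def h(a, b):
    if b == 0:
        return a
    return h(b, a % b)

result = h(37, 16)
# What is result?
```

h(37, 16) -> h(16, 5) -> h(5, 1) -> h(1, 0) -> 1

Answer: 1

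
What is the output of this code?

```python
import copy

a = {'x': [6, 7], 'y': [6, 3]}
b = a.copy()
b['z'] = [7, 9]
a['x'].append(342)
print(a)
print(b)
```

Key concept: shallow copy of dict with mutable values.
Step by step:
`a = {'x': [6, 7], 'y': [6, 3]}` → a = {'x': [6, 7], 'y': [6, 3]}
`b = a.copy()` → b = {'x': [6, 7], 'y': [6, 3]}
`b['z'] = [7, 9]` → b = {'x': [6, 7], 'y': [6, 3], 'z': [7, 9]}
`a['x'].append(342)` → a = {'x': [6, 7, 342], 'y': [6, 3]}; b = {'x': [6, 7, 342], 'y': [6, 3], 'z': [7, 9]}
`print(a)` → prints {'x': [6, 7, 342], 'y': [6, 3]}
`print(b)` → prints {'x': [6, 7, 342], 'y': [6, 3], 'z': [7, 9]}

Answer:
{'x': [6, 7, 342], 'y': [6, 3]}
{'x': [6, 7, 342], 'y': [6, 3], 'z': [7, 9]}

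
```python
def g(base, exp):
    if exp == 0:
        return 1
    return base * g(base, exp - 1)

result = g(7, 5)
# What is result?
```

g(7, 5) = 7 * 7 * 7 * 7 * 7 = 16807

Answer: 16807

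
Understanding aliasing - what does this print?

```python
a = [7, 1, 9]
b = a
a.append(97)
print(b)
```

Key concept: basic list aliasing.
Step by step:
`a = [7, 1, 9]` → a = [7, 1, 9]
`b = a` → b = [7, 1, 9] (same object as a)
`a.append(97)` → a = [7, 1, 9, 97] (same object as b); b = [7, 1, 9, 97] (same object as a)
`print(b)` → prints [7, 1, 9, 97]

Answer: [7, 1, 9, 97]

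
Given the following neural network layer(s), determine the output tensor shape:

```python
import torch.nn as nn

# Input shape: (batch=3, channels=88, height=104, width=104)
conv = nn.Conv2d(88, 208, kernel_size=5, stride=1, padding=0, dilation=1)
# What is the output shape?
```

Input: (3, 88, 104, 104) -> Output: (3, 208, 100, 100)

Answer: (3, 208, 100, 100)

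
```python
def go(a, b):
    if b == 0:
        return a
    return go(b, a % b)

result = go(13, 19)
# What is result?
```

go(13, 19) -> go(19, 13) -> go(13, 6) -> go(6, 1) -> go(1, 0) -> 1

Answer: 1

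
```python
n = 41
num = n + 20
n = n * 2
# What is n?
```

Trace:
`n = 41` → n = 41
`num = n + 20` → num = 61
`n = n * 2` → n = 82
So n = 82

Answer: 82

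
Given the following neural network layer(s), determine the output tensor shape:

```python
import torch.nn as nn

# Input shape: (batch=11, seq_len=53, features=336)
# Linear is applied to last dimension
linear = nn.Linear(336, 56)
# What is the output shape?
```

Input: (11, 53, 336) -> Output: (11, 53, 56)

Answer: (11, 53, 56)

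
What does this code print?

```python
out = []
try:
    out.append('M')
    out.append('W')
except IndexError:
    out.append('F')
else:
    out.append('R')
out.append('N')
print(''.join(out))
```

Execution trace: 'M' (try body) → 'W' (try body, no exception) → 'R' (else) → 'N' (after the try/except). Output: MWRN

Answer: MWRN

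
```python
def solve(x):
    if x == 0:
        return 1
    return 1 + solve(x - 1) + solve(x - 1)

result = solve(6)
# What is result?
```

solve(x) = 1 + 2·solve(x-1), solve(0)=1. Closed form: (1+1)·2^6 - 1 = 127.

Answer: 127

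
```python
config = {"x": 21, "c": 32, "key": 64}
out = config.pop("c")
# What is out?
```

Trace:
`config = {"x": 21, "c": 32, "key": 64}` → config = {'x': 21, 'c': 32, 'key': 64}
`out = config.pop("c")` → config = {'x': 21, 'key': 64}; out = 32
So out = 32

Answer: 32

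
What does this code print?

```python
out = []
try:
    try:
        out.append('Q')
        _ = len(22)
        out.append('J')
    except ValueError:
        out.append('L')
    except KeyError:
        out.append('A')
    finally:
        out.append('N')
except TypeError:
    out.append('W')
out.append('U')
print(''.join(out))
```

Execution trace: 'Q' (inner try body) → 'N' (inner finally) → 'W' (outer except TypeError) → 'U' (after the try/except). Output: QNWU

Answer: QNWU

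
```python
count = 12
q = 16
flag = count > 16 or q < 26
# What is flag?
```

Trace:
`count = 12` → count = 12
`q = 16` → q = 16
`flag = count > 16 or q < 26` → flag = True
So flag = True

Answer: True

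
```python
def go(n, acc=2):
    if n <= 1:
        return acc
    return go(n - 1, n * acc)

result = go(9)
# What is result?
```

Accumulator trace (n, acc): (9, 2) -> (8, 18) -> (7, 144) -> (6, 1008) -> (5, 6048) -> (4, 30240) -> (3, 120960) -> (2, 362880) -> (1, 725760) -> return 725760

Answer: 725760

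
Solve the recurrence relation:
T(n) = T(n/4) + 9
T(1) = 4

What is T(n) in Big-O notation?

Each step divides n by 4 and adds 9. After log_4(n) steps we reach T(1)=4. So T(n) = 9·log_4(n) + 4 = O(log n).

Answer: O(log n)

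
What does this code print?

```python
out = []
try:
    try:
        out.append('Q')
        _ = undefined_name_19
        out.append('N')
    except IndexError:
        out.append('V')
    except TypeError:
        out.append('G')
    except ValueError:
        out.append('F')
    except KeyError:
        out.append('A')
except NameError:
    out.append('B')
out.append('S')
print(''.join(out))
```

Execution trace: 'Q' (try body) → 'B' (outer except NameError) → 'S' (after the try/except). Output: QBS

Answer: QBS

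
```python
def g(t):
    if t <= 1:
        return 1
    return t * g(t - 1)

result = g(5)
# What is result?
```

g(5) = 5 * 4 * 3 * 2 * 1 = 120

Answer: 120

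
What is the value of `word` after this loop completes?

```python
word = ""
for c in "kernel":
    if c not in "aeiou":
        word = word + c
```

Remove vowels from 'kernel'
`word` takes the values: "" → "k" → "kr" → "krn" → "krnl"

Answer: "krnl"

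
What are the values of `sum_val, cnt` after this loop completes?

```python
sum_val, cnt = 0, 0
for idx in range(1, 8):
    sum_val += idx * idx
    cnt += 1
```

Sum of squares and count
`sum_val, cnt` takes the values: (0, 0) → (1, 0) → (1, 1) → (5, 1) → (5, 2) → (14, 2) → (14, 3) → (30, 3) → (30, 4) → (55, 4) → (55, 5) → (91, 5) → (91, 6) → (140, 6) → (140, 7)

Answer: 140, 7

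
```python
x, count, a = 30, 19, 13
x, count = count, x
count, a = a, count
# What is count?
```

Trace:
`x, count, a = 30, 19, 13` → x = 30; count = 19; a = 13
`x, count = count, x` → x = 19; count = 30
`count, a = a, count` → count = 13; a = 30
So count = 13

Answer: 13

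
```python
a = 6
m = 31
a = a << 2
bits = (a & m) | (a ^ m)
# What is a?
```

Trace:
`a = 6` → a = 6
`m = 31` → m = 31
`a = a << 2` → a = 24
`bits = (a & m) | (a ^ m)` → bits = 31
So a = 24

Answer: 24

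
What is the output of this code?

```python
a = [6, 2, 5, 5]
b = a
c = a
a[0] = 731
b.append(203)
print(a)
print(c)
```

Key concept: multiple aliases.
Step by step:
`a = [6, 2, 5, 5]` → a = [6, 2, 5, 5]
`b = a` → b = [6, 2, 5, 5] (same object as a)
`c = a` → c = [6, 2, 5, 5] (same object as a, b)
`a[0] = 731` → a = [731, 2, 5, 5] (same object as b, c); b = [731, 2, 5, 5] (same object as a, c); c = [731, 2, 5, 5] (same object as a, b)
`b.append(203)` → a = [731, 2, 5, 5, 203] (same object as b, c); b = [731, 2, 5, 5, 203] (same object as a, c); c = [731, 2, 5, 5, 203] (same object as a, b)
`print(a)` → prints [731, 2, 5, 5, 203]
`print(c)` → prints [731, 2, 5, 5, 203]

Answer:
[731, 2, 5, 5, 203]
[731, 2, 5, 5, 203]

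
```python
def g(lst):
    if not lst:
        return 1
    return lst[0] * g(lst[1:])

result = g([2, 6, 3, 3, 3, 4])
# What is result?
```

Product over [2, 6, 3, 3, 3, 4] = 2 * 6 * 3 * 3 * 3 * 4 = 1296

Answer: 1296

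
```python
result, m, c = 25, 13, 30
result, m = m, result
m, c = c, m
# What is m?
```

Trace:
`result, m, c = 25, 13, 30` → result = 25; m = 13; c = 30
`result, m = m, result` → result = 13; m = 25
`m, c = c, m` → m = 30; c = 25
So m = 30

Answer: 30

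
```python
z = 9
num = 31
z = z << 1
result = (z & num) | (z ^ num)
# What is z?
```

Trace:
`z = 9` → z = 9
`num = 31` → num = 31
`z = z << 1` → z = 18
`result = (z & num) | (z ^ num)` → result = 31
So z = 18

Answer: 18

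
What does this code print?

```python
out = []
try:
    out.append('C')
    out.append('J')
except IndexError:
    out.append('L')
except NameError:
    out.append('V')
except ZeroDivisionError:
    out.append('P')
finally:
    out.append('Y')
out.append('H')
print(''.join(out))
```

Execution trace: 'C' (try body) → 'J' (try body, no exception) → 'Y' (finally) → 'H' (after the try/except). Output: CJYH

Answer: CJYH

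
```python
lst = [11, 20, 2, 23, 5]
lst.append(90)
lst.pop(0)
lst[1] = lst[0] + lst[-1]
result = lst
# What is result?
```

Trace:
`lst = [11, 20, 2, 23, 5]` → lst = [11, 20, 2, 23, 5]
`lst.append(90)` → lst = [11, 20, 2, 23, 5, 90]
`lst.pop(0)` → lst = [20, 2, 23, 5, 90]
`lst[1] = lst[0] + lst[-1]` → lst = [20, 110, 23, 5, 90]
`result = lst` → result = [20, 110, 23, 5, 90]
So result = [20, 110, 23, 5, 90]

Answer: [20, 110, 23, 5, 90]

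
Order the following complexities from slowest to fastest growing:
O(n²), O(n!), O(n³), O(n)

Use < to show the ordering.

Ordered by growth rate: O(n) < O(n²) < O(n³) < O(n!)

Answer: O(n) < O(n²) < O(n³) < O(n!)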